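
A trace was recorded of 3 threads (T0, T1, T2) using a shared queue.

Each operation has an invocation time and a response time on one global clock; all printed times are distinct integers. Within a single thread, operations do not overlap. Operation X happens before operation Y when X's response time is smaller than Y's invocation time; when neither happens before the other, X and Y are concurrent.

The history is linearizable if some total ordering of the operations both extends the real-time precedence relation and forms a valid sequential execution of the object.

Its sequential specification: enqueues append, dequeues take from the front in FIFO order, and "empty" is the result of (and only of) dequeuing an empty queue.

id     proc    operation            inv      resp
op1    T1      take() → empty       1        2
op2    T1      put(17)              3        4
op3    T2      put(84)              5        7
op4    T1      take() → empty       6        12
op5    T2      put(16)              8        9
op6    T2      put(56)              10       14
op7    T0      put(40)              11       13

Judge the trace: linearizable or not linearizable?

not linearizable

through event 11 a valid linearization exists; event 12 (op4 responding at time 12) ends that
all 3 real-time-respecting orders fail — 5 completed queue operations, no legal replay
include/drop combinations of the 2 pending operations (op6, op7) were all tried; none helps
for example op1, op2, op3, op4, op5 (pending dropped) fails at step 4: op4 take() → empty is not legal there
for example op1, op2, op3, op5, op4 (pending dropped) fails at step 5: op4 take() → empty is not legal there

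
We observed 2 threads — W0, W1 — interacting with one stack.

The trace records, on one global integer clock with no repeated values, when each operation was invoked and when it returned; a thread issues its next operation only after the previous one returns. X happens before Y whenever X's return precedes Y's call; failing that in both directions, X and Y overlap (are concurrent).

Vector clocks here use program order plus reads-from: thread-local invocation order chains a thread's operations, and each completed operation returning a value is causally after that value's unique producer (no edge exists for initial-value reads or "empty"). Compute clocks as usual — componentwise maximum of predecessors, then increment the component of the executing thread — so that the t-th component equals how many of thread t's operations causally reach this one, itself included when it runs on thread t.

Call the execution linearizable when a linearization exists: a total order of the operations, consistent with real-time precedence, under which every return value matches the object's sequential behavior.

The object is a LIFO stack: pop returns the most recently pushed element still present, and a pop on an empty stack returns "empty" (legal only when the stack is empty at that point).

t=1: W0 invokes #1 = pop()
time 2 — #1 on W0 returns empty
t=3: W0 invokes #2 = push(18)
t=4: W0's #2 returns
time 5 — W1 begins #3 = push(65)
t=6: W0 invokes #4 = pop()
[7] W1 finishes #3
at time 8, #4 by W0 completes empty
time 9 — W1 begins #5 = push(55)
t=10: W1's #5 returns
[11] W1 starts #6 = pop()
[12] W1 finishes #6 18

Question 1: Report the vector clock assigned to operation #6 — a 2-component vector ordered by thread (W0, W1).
(2, 3)

VC(#3, invoked at 5): no causal predecessors; +1 on W1 → (0, 1)
VC(#1, invoked at 1): no causal predecessors; +1 on W0 → (1, 0)
invoked at 9, #5 merges VC(#3)=(0, 1) and bumps W1's slot → (0, 2)
invoked at 3, #2 merges VC(#1)=(1, 0) and bumps W0's slot → (2, 0)
invoked at 6, #4 merges VC(#2)=(2, 0) and bumps W0's slot → (3, 0)
invoked at 11, #6 merges VC(#2)=(2, 0), VC(#5)=(0, 2) and bumps W1's slot → (2, 3)
target: VC(#6) = (2, 3)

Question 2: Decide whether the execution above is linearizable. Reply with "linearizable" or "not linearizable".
not linearizable

cut after 7 events: linearizable; cut after 8 events (#4 responds, time 8): not linearizable
2 orders of the 4 completed stack ops respect real time; none is legal
sample order #1, #2, #3, #4 stalls at step 4 — #4 pop() → empty has no legal effect
sample order #1, #2, #4, #3 stalls at step 3 — #4 pop() → empty has no legal effect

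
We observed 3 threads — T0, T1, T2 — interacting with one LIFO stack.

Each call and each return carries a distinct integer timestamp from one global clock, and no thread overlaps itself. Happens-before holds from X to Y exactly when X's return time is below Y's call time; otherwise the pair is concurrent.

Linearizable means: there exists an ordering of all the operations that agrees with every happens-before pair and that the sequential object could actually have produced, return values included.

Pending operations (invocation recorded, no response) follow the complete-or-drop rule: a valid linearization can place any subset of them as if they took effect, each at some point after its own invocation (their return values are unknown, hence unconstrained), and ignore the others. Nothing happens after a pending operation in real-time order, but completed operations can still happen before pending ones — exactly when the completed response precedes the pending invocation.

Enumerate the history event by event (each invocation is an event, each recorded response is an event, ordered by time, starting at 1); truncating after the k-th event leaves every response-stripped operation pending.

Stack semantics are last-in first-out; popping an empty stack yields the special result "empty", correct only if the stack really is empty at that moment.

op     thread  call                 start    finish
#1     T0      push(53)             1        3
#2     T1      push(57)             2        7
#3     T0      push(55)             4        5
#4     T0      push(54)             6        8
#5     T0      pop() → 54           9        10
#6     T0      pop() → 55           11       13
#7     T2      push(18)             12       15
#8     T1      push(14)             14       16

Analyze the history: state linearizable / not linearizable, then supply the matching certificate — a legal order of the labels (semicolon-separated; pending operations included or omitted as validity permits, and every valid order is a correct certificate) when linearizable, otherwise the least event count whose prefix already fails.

linearizable — witness: #1; #2; #3; #4; #5; #6; #7; #8

1. #1 push(53), leaving stack <53>
2. #2 push(57), leaving stack <53,57>
3. #3 push(55), leaving stack <53,57,55>
4. #4 push(54), leaving stack <53,57,55,54>
5. #5 pop() → 54, leaving stack <53,57,55>
6. #6 pop() → 55, leaving stack <53,57>
7. #7 push(18), leaving stack <53,57,18>
8. #8 push(14), leaving stack <53,57,18,14>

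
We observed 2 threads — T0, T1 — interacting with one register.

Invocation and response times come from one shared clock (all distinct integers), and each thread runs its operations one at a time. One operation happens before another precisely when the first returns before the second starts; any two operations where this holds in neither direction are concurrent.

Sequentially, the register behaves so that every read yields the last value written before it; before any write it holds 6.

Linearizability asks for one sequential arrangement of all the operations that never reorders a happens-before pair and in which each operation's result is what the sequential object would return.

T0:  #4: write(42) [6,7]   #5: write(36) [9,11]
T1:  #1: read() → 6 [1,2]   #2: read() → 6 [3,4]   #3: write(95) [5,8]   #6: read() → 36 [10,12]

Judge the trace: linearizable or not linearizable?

a witness: #1, #2, #3, #4, #5, #6
after step 1 (#1 read() → 6): value 6
after step 2 (#2 read() → 6): value 6
after step 3 (#3 write(95)): value 95
after step 4 (#4 write(42)): value 42
after step 5 (#5 write(36)): value 36
after step 6 (#6 read() → 36): value 36

linearizable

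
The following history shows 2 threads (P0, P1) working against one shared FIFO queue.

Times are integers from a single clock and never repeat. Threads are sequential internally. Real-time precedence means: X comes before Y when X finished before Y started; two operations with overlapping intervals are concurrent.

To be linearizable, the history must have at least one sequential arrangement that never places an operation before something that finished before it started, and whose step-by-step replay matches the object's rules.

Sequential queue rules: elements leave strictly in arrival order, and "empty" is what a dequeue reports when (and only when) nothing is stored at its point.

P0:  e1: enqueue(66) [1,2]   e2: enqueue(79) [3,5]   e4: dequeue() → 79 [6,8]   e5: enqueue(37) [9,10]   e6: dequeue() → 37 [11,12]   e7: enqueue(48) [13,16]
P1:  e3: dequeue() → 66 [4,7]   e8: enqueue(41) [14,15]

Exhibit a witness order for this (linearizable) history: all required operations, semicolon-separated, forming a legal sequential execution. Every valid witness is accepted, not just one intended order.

e1; e2; e3; e4; e5; e6; e7; e8

after step 1 (e1 enqueue(66)): queue <66>
after step 2 (e2 enqueue(79)): queue <66,79>
after step 3 (e3 dequeue() → 66): queue <79>
after step 4 (e4 dequeue() → 79): queue <>
after step 5 (e5 enqueue(37)): queue <37>
after step 6 (e6 dequeue() → 37): queue <>
after step 7 (e7 enqueue(48)): queue <48>
after step 8 (e8 enqueue(41)): queue <48,41>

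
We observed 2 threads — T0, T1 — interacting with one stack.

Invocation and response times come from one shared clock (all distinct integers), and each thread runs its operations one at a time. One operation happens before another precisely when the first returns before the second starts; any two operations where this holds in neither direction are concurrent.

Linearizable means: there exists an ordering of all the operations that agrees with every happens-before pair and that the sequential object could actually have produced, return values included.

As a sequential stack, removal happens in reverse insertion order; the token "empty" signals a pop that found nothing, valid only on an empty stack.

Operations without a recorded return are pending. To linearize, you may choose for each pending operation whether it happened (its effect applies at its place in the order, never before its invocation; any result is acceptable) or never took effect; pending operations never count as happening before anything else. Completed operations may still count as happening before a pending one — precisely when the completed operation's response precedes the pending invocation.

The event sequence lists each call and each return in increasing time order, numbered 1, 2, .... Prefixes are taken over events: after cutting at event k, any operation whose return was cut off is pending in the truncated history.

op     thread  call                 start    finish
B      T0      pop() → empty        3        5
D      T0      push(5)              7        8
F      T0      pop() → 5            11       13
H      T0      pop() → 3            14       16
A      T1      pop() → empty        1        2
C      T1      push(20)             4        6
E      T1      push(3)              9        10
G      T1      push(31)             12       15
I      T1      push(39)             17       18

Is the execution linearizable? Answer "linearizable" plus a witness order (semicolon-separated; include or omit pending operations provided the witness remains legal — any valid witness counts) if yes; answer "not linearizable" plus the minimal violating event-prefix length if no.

already the first 13 events (up to F's response at time 13) admit no linearization; the first 12 still do
6 completed operations, 2 real-time-consistent orders — every stack replay fails
include/drop combinations of the 1 pending operation (G) were all tried; none helps
one such order, A, B, C, D, E, F (pending dropped), breaks at step 6 where F pop() → 5 is illegal
one such order, A, C, B, D, E, F (pending dropped), breaks at step 3 where B pop() → empty is illegal

not linearizable — minimal violating prefix: 13 events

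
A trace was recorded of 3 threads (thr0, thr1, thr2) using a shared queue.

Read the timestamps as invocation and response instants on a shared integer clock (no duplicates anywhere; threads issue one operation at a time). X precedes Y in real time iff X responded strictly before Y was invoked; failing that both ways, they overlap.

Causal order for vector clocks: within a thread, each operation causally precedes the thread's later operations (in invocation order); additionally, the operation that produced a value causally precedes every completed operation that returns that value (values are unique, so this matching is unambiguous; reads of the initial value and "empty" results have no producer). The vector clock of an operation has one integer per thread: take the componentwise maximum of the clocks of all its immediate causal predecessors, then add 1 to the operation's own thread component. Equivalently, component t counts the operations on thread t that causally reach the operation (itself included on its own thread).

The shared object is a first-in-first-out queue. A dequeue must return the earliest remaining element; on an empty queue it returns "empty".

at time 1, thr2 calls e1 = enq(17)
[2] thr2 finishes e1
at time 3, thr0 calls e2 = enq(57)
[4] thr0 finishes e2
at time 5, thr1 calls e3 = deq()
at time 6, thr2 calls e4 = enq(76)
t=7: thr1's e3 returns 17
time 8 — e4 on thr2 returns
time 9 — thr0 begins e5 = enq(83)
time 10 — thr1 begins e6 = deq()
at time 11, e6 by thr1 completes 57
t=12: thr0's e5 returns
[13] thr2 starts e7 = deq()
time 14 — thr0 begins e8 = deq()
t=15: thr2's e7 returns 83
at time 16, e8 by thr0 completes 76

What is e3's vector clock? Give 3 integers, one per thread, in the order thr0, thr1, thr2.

(0, 1, 1)

invoked at 1, e1 has no predecessors; its own thr2 bump gives (0, 0, 1)
invoked at 3, e2 has no predecessors; its own thr0 bump gives (1, 0, 0)
from VC(e1)=(0, 0, 1), e4 (invoked 6) maxes components and bumps thr2 → (0, 0, 2)
from VC(e1)=(0, 0, 1), e3 (invoked 5) maxes components and bumps thr1 → (0, 1, 1)
from VC(e2)=(1, 0, 0), e5 (invoked 9) maxes components and bumps thr0 → (2, 0, 0)
from VC(e2)=(1, 0, 0), VC(e3)=(0, 1, 1), e6 (invoked 10) maxes components and bumps thr1 → (1, 2, 1)
from VC(e4)=(0, 0, 2), VC(e5)=(2, 0, 0), e7 (invoked 13) maxes components and bumps thr2 → (2, 0, 3)
from VC(e4)=(0, 0, 2), VC(e5)=(2, 0, 0), e8 (invoked 14) maxes components and bumps thr0 → (3, 0, 2)
target: VC(e3) = (0, 1, 1)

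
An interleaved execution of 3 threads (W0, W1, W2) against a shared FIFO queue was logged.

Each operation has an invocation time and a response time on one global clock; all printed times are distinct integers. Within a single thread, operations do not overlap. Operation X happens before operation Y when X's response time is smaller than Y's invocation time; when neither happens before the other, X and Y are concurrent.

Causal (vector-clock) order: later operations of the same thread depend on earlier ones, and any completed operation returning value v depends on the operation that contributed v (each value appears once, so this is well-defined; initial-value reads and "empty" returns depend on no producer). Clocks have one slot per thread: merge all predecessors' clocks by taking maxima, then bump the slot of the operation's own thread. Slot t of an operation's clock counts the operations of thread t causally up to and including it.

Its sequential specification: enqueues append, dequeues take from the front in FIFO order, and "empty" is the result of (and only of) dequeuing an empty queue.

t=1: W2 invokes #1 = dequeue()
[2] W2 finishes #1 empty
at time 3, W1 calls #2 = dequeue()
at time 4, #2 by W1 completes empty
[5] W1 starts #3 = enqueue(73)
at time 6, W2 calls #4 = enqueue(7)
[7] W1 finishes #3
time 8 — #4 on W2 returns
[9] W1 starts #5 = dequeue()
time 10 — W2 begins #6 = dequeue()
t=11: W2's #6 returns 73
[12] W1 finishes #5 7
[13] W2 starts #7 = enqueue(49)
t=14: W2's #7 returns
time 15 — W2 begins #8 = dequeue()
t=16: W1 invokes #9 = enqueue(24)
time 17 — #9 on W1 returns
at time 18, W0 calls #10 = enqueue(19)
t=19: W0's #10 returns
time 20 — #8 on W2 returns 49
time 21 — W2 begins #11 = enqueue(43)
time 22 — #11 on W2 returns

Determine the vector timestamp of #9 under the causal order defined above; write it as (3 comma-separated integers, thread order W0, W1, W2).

(0, 4, 2)

invoked at 1, #1 has no predecessors; its own W2 bump gives (0, 0, 1)
invoked at 3, #2 has no predecessors; its own W1 bump gives (0, 1, 0)
invoked at 18, #10 has no predecessors; its own W0 bump gives (1, 0, 0)
#4 (invocation 6): componentwise max over VC(#1)=(0, 0, 1), +1 at W2, giving (0, 0, 2)
#3 (invocation 5): componentwise max over VC(#2)=(0, 1, 0), +1 at W1, giving (0, 2, 0)
#6 (invocation 10): componentwise max over VC(#3)=(0, 2, 0), VC(#4)=(0, 0, 2), +1 at W2, giving (0, 2, 3)
#5 (invocation 9): componentwise max over VC(#3)=(0, 2, 0), VC(#4)=(0, 0, 2), +1 at W1, giving (0, 3, 2)
#7 (invocation 13): componentwise max over VC(#6)=(0, 2, 3), +1 at W2, giving (0, 2, 4)
#9 (invocation 16): componentwise max over VC(#5)=(0, 3, 2), +1 at W1, giving (0, 4, 2)
#8 (invocation 15): componentwise max over VC(#7)=(0, 2, 4), +1 at W2, giving (0, 2, 5)
#11 (invocation 21): componentwise max over VC(#8)=(0, 2, 5), +1 at W2, giving (0, 2, 6)
target: VC(#9) = (0, 4, 2)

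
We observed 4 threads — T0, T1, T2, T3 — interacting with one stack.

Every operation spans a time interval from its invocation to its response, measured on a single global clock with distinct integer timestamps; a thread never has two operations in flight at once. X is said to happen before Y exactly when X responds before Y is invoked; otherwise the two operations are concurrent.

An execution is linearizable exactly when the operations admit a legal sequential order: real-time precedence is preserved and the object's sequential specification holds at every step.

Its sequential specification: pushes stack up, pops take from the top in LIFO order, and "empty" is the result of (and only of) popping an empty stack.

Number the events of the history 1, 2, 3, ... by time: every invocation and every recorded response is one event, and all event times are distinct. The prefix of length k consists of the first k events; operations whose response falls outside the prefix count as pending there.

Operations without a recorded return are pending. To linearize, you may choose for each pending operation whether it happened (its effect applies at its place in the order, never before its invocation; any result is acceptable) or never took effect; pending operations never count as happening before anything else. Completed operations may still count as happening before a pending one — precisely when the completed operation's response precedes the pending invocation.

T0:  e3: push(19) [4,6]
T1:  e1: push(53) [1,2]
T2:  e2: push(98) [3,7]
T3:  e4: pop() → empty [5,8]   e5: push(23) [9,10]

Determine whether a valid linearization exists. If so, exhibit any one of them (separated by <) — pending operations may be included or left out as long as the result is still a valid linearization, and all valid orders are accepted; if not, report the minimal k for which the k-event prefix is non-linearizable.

not linearizable — minimal violating prefix: 8 events

already the first 8 events (up to e4's response at time 8) admit no linearization; the first 7 still do
4 completed operations, 6 real-time-consistent orders — every stack replay fails
take e1, e2, e3, e4: step 4 already fails, because e4 pop() → empty cannot occur there
take e1, e2, e4, e3: step 3 already fails, because e4 pop() → empty cannot occur there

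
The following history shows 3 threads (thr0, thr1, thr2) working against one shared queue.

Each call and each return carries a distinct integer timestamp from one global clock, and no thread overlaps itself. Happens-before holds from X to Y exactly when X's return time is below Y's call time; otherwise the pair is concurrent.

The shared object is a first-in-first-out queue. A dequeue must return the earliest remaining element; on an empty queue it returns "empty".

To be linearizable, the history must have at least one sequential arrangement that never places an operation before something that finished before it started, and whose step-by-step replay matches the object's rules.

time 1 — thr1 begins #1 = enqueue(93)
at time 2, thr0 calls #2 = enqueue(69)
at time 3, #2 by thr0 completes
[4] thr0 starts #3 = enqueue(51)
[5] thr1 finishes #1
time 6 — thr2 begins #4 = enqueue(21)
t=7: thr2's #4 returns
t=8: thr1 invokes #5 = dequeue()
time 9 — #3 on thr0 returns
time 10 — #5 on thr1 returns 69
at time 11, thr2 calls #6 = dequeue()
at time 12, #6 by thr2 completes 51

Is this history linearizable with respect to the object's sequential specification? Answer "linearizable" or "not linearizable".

linearizable

witness order: #2, #3, #1, #4, #5, #6
step 1: #2 enqueue(69) — queue <69>
step 2: #3 enqueue(51) — queue <69,51>
step 3: #1 enqueue(93) — queue <69,51,93>
step 4: #4 enqueue(21) — queue <69,51,93,21>
step 5: #5 dequeue() → 69 — queue <51,93,21>
step 6: #6 dequeue() → 51 — queue <93,21>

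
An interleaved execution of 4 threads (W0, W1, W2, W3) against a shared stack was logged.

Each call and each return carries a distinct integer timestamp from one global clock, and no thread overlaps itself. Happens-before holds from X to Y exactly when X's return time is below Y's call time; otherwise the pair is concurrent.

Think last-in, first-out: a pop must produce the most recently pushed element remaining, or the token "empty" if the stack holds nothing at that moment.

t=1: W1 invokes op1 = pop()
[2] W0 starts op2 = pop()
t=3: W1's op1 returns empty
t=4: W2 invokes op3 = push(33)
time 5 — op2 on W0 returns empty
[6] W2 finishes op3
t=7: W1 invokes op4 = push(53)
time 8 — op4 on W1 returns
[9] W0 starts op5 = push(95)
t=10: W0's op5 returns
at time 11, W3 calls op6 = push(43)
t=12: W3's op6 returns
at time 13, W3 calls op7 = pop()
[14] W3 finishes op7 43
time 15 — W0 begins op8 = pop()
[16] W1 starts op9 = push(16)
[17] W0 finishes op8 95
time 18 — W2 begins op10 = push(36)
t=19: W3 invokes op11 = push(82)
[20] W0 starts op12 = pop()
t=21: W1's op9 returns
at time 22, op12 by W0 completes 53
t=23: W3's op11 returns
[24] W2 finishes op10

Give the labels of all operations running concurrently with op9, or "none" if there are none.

overlap test against op9 [16,21]: concurrent iff the interval meets 16..21
op1 [1,3]: before
op2 [2,5]: before
op3 [4,6]: before
op4 [7,8]: before
op5 [9,10]: before
op6 [11,12]: before
op7 [13,14]: before
op8 [15,17]: concurrent
op10 [18,24]: concurrent
op11 [19,23]: concurrent
op12 [20,22]: concurrent

op10, op11, op12, op8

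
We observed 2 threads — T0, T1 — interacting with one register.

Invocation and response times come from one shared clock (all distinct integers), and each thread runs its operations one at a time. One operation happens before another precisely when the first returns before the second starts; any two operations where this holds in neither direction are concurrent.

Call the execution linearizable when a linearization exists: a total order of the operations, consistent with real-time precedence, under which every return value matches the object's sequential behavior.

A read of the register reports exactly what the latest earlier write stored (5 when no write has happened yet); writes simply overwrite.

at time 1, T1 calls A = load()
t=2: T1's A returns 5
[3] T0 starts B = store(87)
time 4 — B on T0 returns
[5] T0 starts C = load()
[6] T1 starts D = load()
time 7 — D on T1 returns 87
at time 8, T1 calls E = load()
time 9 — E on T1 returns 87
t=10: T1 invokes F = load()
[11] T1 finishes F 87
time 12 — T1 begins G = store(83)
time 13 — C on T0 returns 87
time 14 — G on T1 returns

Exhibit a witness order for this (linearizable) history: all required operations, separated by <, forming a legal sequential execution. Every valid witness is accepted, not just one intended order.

after step 1 (A load() → 5): value 5
after step 2 (B store(87)): value 87
after step 3 (C load() → 87): value 87
after step 4 (D load() → 87): value 87
after step 5 (E load() → 87): value 87
after step 6 (F load() → 87): value 87
after step 7 (G store(83)): value 83

A < B < C < D < E < F < G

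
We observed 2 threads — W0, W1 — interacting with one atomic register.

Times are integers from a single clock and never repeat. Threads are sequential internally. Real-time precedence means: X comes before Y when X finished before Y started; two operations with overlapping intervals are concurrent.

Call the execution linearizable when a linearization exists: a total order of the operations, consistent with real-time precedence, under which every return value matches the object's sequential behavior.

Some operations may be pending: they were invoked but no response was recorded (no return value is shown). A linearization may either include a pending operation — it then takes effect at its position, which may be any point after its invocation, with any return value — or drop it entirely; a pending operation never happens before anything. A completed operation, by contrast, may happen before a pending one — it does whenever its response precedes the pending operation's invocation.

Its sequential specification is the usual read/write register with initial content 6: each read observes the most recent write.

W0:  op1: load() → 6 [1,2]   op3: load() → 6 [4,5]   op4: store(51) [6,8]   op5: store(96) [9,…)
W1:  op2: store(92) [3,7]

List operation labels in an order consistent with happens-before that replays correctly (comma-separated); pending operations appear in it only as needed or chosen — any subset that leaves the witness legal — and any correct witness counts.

op1, op3, op2, op4

step 1: op1 load() → 6 — value 6
step 2: op3 load() → 6 — value 6
step 3: op2 store(92) — value 92
step 4: op4 store(51) — value 51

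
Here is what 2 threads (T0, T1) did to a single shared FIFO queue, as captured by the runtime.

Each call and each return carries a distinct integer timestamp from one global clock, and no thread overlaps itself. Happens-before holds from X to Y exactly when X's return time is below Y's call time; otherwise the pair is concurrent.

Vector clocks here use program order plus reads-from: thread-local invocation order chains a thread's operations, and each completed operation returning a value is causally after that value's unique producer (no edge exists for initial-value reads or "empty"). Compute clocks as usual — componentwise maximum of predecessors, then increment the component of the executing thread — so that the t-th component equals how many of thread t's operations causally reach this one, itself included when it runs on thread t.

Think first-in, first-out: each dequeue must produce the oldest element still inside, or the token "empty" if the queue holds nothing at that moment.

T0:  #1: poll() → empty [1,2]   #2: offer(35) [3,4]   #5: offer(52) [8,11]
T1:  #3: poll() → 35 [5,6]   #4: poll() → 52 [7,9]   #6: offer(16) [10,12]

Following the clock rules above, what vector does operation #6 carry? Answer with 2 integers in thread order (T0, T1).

no predecessors for #1 (invoked 1): T0 increments from zero → (1, 0)
invoked at 3, #2 merges VC(#1)=(1, 0) and bumps T0's slot → (2, 0)
invoked at 5, #3 merges VC(#2)=(2, 0) and bumps T1's slot → (2, 1)
invoked at 8, #5 merges VC(#2)=(2, 0) and bumps T0's slot → (3, 0)
invoked at 7, #4 merges VC(#3)=(2, 1), VC(#5)=(3, 0) and bumps T1's slot → (3, 2)
invoked at 10, #6 merges VC(#4)=(3, 2) and bumps T1's slot → (3, 3)
target: VC(#6) = (3, 3)

(3, 3)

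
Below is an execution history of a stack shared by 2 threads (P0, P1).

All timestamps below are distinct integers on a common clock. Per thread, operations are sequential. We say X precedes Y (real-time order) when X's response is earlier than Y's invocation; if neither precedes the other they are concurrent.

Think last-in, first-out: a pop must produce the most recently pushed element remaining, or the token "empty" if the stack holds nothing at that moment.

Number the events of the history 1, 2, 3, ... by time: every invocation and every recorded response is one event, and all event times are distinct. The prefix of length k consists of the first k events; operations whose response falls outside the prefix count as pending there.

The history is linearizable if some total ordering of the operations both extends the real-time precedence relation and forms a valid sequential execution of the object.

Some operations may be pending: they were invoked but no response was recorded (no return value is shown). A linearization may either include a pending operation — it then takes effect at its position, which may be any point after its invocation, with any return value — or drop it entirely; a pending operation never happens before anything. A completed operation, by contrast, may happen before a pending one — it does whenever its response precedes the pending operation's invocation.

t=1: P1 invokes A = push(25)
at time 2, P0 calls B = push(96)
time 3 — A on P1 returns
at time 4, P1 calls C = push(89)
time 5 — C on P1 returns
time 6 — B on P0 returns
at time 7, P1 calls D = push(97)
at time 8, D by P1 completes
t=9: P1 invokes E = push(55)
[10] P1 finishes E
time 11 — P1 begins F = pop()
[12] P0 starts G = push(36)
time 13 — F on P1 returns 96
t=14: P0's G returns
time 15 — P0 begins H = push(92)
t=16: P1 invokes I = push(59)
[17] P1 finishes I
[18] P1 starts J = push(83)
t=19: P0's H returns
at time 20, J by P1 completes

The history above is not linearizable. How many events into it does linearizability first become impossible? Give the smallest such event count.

events 1..12 are still linearizable — one witness is A, B, C, D, E:
after step 1 (A push(25)): stack <25>
after step 2 (B push(96)): stack <25,96>
after step 3 (C push(89)): stack <25,96,89>
after step 4 (D push(97)): stack <25,96,89,97>
after step 5 (E push(55)): stack <25,96,89,97,55>
include event 13 — F responding at 13 — and every candidate order breaks
include/drop combinations of the 1 pending operation (G) were all tried; none helps
take A, B, C, D, E, F (pending dropped): step 6 already fails, because F pop() → 96 cannot occur there
take A, C, B, D, E, F (pending dropped): step 6 already fails, because F pop() → 96 cannot occur there

13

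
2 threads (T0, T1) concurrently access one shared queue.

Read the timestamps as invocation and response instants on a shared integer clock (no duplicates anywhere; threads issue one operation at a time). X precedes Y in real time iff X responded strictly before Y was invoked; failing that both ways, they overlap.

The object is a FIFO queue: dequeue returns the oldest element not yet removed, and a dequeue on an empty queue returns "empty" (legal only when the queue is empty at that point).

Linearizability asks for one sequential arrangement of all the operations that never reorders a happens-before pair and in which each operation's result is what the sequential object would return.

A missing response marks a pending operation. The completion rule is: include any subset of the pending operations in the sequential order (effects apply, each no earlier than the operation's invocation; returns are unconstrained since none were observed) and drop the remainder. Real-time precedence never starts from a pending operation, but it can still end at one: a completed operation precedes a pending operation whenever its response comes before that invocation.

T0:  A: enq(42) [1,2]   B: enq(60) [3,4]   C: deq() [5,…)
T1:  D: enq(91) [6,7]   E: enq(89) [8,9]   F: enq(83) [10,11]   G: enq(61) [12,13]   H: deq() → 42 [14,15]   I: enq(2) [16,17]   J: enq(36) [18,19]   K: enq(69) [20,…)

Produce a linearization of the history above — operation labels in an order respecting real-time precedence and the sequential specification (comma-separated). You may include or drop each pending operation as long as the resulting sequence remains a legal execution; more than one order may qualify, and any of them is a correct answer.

step 1: A enq(42) — queue <42>
step 2: B enq(60) — queue <42,60>
step 3: D enq(91) — queue <42,60,91>
step 4: E enq(89) — queue <42,60,91,89>
step 5: F enq(83) — queue <42,60,91,89,83>
step 6: G enq(61) — queue <42,60,91,89,83,61>
step 7: H deq() → 42 — queue <60,91,89,83,61>
step 8: C deq() (pending, included) — queue <91,89,83,61>
step 9: I enq(2) — queue <91,89,83,61,2>
step 10: J enq(36) — queue <91,89,83,61,2,36>

A, B, D, E, F, G, H, C, I, J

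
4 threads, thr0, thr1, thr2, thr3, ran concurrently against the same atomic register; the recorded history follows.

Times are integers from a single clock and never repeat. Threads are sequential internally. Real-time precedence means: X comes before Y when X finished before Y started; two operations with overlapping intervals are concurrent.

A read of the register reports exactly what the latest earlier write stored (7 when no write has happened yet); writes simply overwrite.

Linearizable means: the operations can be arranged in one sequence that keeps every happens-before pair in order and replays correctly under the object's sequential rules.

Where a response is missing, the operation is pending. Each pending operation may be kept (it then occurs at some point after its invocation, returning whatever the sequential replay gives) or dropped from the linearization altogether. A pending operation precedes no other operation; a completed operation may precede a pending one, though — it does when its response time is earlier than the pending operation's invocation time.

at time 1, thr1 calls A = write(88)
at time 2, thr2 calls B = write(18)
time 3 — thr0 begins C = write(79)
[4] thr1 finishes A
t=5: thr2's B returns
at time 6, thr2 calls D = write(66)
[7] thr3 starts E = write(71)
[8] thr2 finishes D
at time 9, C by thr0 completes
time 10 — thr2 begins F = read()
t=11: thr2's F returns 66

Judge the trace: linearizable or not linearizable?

linearizable

a witness: A, B, C, D, F
1. A write(88), leaving value 88
2. B write(18), leaving value 18
3. C write(79), leaving value 79
4. D write(66), leaving value 66
5. F read() → 66, leaving value 66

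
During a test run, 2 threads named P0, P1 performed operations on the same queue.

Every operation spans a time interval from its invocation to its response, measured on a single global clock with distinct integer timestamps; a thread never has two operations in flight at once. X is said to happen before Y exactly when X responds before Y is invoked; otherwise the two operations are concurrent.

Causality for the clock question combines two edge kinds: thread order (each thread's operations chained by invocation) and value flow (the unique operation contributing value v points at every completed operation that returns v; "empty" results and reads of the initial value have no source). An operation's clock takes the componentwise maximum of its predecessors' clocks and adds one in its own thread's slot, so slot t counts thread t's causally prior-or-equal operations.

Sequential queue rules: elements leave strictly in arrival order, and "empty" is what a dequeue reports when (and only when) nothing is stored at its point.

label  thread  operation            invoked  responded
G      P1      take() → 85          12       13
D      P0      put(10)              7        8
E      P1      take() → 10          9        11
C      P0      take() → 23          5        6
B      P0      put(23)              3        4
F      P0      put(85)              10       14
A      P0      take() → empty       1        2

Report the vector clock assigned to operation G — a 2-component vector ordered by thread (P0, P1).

no predecessors for A (invoked 1): P0 increments from zero → (1, 0)
B, invoked 3, takes VC(A)=(1, 0) under max, adds 1 for P0 → (2, 0)
C, invoked 5, takes VC(B)=(2, 0) under max, adds 1 for P0 → (3, 0)
D, invoked 7, takes VC(C)=(3, 0) under max, adds 1 for P0 → (4, 0)
E, invoked 9, takes VC(D)=(4, 0) under max, adds 1 for P1 → (4, 1)
F, invoked 10, takes VC(D)=(4, 0) under max, adds 1 for P0 → (5, 0)
G, invoked 12, takes VC(E)=(4, 1), VC(F)=(5, 0) under max, adds 1 for P1 → (5, 2)
target: VC(G) = (5, 2)

(5, 2)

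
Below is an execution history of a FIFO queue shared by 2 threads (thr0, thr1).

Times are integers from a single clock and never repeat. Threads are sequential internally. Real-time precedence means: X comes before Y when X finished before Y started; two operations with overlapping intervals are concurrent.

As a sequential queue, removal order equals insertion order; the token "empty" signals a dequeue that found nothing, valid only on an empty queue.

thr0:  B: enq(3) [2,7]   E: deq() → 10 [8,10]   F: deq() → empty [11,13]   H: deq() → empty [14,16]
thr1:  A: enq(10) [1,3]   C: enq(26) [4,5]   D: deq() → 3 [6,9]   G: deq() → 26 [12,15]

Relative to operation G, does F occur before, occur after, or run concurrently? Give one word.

concurrent

F spans [11,13], G spans [12,15]
the intervals overlap in both directions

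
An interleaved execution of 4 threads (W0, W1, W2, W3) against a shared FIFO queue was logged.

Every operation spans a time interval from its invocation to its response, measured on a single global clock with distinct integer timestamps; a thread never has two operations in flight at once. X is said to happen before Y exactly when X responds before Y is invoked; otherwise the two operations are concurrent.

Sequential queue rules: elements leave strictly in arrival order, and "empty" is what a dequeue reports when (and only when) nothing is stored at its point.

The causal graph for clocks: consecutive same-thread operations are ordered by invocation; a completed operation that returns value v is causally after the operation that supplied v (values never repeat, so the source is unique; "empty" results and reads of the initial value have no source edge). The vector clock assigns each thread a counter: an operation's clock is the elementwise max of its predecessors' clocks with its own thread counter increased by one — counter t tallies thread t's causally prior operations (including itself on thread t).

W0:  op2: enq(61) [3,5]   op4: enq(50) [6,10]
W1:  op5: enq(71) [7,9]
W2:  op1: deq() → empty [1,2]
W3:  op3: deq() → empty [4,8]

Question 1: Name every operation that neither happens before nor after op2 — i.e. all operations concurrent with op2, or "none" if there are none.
op2 spans [3,5]: anything still running between times 3 and 5 counts as concurrent
op1 [1,2]: before
op3 [4,8]: concurrent
op4 [6,10]: after
op5 [7,9]: after

op3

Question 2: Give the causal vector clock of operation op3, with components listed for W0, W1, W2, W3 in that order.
no predecessors for op3 (invoked 4): W3 increments from zero → (0, 0, 0, 1)
no predecessors for op1 (invoked 1): W2 increments from zero → (0, 0, 1, 0)
no predecessors for op5 (invoked 7): W1 increments from zero → (0, 1, 0, 0)
no predecessors for op2 (invoked 3): W0 increments from zero → (1, 0, 0, 0)
op4, invoked 6, takes VC(op2)=(1, 0, 0, 0) under max, adds 1 for W0 → (2, 0, 0, 0)
target: VC(op3) = (0, 0, 0, 1)

(0, 0, 0, 1)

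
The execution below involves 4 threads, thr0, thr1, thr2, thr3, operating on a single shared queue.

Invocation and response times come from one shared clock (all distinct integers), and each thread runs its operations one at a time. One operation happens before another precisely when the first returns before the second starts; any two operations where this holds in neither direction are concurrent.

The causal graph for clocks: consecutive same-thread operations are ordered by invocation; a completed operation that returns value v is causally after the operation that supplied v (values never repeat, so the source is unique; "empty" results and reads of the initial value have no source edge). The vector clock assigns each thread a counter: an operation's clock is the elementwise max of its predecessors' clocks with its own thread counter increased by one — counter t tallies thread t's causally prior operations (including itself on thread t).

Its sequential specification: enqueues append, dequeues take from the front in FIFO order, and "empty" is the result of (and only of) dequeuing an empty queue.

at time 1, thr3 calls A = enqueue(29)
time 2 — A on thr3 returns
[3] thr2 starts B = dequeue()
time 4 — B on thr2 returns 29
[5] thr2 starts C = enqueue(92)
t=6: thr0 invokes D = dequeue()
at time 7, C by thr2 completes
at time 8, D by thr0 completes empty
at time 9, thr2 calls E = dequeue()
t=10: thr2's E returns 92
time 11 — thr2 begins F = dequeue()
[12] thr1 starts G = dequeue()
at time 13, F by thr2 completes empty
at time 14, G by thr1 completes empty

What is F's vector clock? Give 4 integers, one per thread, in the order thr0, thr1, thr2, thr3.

(0, 0, 4, 1)

A, invoked 1, has no incoming edges; only thr3's bump applies → (0, 0, 0, 1)
G, invoked 12, has no incoming edges; only thr1's bump applies → (0, 1, 0, 0)
D, invoked 6, has no incoming edges; only thr0's bump applies → (1, 0, 0, 0)
from VC(A)=(0, 0, 0, 1), B (invoked 3) maxes components and bumps thr2 → (0, 0, 1, 1)
from VC(B)=(0, 0, 1, 1), C (invoked 5) maxes components and bumps thr2 → (0, 0, 2, 1)
from VC(C)=(0, 0, 2, 1), E (invoked 9) maxes components and bumps thr2 → (0, 0, 3, 1)
from VC(E)=(0, 0, 3, 1), F (invoked 11) maxes components and bumps thr2 → (0, 0, 4, 1)
target: VC(F) = (0, 0, 4, 1)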